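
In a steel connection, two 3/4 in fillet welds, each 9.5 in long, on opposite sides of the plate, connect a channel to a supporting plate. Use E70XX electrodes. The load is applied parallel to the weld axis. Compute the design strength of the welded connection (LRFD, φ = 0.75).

E70XX → F_EXX = 70 ksi.
Effective throat t_e = 0.707 × 0.75 = 0.5302 in.
Total length L = 19 in; A_we = 0.5302 × 19 = 10.07 in².
F_nw = 0.6 F_EXX = 0.6 × 70 = 42 ksi.
φR_n = 0.75 × 42 × 10.07 = 317.4 kip.

φR_n ≈ 317 kip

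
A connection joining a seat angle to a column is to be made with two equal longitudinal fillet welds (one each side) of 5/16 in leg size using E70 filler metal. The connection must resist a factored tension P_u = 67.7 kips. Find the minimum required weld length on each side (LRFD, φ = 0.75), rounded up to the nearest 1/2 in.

E70XX → F_EXX = 70 ksi.
Throat t_e = 0.707 × 0.3125 = 0.2209 in.
φr_n = 0.75 × 0.6 × 70 × 0.2209 = 6.96 kips/in.
L_req = P_u / φr_n = 67.7 / 6.96 = 9.728 in total.
Per side: 9.728 / 2 = 4.864 in.
Round up → use L = 5 in on each side.

L = 5 in on each side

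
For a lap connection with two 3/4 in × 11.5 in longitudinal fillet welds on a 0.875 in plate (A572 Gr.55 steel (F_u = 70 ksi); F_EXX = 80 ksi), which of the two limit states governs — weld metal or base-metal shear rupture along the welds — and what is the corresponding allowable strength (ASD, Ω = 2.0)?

t_e = 0.707 × 0.75 = 0.5302 in; L = 23 in.
Weld metal: R_n/Ω = (1/2.0) × 0.6 × 80 × 0.5302 × 23 = 292.7 kips.
Base metal (shear rupture): R_n/Ω = (1/2.0) × 0.6 × 70 × 0.875 × 23 = 422.6 kips.
Governing: weld metal.

R_n/Ω ≈ 293 kips (weld metal governs)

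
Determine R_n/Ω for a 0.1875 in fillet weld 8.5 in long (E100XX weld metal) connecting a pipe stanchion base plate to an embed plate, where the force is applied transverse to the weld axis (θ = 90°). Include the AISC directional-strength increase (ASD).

E100XX → F_EXX = 100 ksi.
t_e = 0.707 × 0.1875 = 0.1326 in; A_we = 0.1326 × 8.5 = 1.127 in².
Directional factor: 1.0 + 0.5 sin^1.5(90°) = 1.5.
F_nw = 0.6 × 100 × 1.5 = 90 ksi.
R_n/Ω = (90 × 1.127) / 2.0 = 50.71 kips.

R_n/Ω ≈ 50.7 kips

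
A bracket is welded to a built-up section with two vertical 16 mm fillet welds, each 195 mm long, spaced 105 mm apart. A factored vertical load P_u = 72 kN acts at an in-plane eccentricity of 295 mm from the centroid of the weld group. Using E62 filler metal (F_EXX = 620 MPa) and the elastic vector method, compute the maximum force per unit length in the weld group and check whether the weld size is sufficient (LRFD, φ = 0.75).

f_max ≈ 1120 N/mm; adequate

Total weld length L_w = 390 mm. Treat welds as unit-width lines.
Polar moment about centroid: J = 2[d³/12 + d(b/2)²] = 2[195³/12 + 195×52.5²] = 2311000 mm³.
Direct shear f_v = P/L_w = 72×10³ / 390 = 184.6 N/mm (vertical).
Torsion M = P·e = 72×10³ × 295 = 21240000 N·mm.
Critical point at (x, y) = (52.5, 97.5) from centroid. f_tx = M·y/J = 896.2 N/mm; f_ty = M·x/J = 482.6 N/mm.
Resultant f_max = √[f_tx² + (f_v + f_ty)²] = √[896.2² + (184.6 + 482.6)²] = 1117 N/mm.
Capacity per unit length: φr_n = 0.75 × 0.6 × 620 × (0.707 × 16) = 3156 N/mm.
1117 ≤ 3156 → adequate.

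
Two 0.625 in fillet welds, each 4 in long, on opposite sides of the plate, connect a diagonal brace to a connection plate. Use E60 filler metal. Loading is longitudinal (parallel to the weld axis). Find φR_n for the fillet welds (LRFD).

φR_n ≈ 95.4 kips

E60XX → F_EXX = 60 ksi.
Effective throat t_e = 0.707 × 0.625 = 0.4419 in.
Total length L = 8 in; A_we = 0.4419 × 8 = 3.535 in².
F_nw = 0.6 F_EXX = 0.6 × 60 = 36 ksi.
φR_n = 0.75 × 36 × 3.535 = 95.44 kips.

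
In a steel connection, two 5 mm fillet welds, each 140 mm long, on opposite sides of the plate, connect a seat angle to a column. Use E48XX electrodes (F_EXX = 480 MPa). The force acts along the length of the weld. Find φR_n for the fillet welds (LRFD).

Effective throat t_e = 0.707 × 5 = 3.535 mm.
Total length L = 280 mm; A_we = 3.535 × 280 = 989.8 mm².
F_nw = 0.6 F_EXX = 0.6 × 480 = 288 MPa.
φR_n = 0.75 × 288 × 989.8 × 10⁻³ = 213.8 kN.

φR_n ≈ 214 kN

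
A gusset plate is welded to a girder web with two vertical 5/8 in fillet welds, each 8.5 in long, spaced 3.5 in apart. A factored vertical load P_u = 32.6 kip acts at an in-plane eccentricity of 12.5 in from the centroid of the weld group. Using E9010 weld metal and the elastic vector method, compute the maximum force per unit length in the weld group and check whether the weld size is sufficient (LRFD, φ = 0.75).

E90XX → F_EXX = 90 ksi.
Total weld length L_w = 17 in. Treat welds as unit-width lines.
Polar moment about centroid: J = 2[d³/12 + d(b/2)²] = 2[8.5³/12 + 8.5×1.75²] = 154.4 in³.
Direct shear f_v = P/L_w = 32.6 / 17 = 1.918 kip/in (vertical).
Torsion M = P·e = 32.6 × 12.5 = 407.5 kip·in.
Critical point at (x, y) = (1.75, 4.25) from centroid. f_tx = M·y/J = 11.22 kip/in; f_ty = M·x/J = 4.618 kip/in.
Resultant f_max = √[f_tx² + (f_v + f_ty)²] = √[11.22² + (1.918 + 4.618)²] = 12.98 kip/in.
Capacity per unit length: φr_n = 0.75 × 0.6 × 90 × (0.707 × 0.625) = 17.9 kip/in.
12.98 ≤ 17.9 → adequate.

f_max ≈ 13 kip/in; adequate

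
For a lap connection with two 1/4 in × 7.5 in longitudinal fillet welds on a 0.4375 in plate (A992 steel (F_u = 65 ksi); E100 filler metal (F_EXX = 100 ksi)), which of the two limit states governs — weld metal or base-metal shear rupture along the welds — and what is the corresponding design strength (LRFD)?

t_e = 0.707 × 0.25 = 0.1767 in; L = 15 in.
Weld metal: φR_n = 0.75 × 0.6 × 100 × 0.1767 × 15 = 119.3 kips.
Base metal (shear rupture): φR_n = 0.75 × 0.6 × 65 × 0.4375 × 15 = 192 kips.
Governing: weld metal.

φR_n ≈ 119 kips (weld metal governs)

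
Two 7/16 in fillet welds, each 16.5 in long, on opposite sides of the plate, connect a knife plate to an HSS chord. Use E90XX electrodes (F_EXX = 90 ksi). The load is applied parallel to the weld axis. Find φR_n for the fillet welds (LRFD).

φR_n ≈ 413 kips

Effective throat t_e = 0.707 × 0.4375 = 0.3093 in.
Total length L = 33 in; A_we = 0.3093 × 33 = 10.21 in².
F_nw = 0.6 F_EXX = 0.6 × 90 = 54 ksi.
φR_n = 0.75 × 54 × 10.21 = 413.4 kips.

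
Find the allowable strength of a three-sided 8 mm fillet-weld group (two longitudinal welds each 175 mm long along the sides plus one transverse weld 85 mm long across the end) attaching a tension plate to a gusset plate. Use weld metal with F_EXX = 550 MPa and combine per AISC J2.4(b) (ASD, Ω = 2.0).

t_e = 0.707 × 8 = 5.656 mm.
R_nwl = 0.6 × 550 × 5.656 × 350 × 10⁻³ = 653.3 kN (longitudinal, 2 welds).
R_nwt = 0.6 × 550 × 5.656 × 85 × 10⁻³ = 158.7 kN (transverse, base value).
(i) R_nwl + R_nwt = 811.9 kN; (ii) 0.85 R_nwl + 1.5 R_nwt = 793.3 kN.
R_n = max = 811.9 kN [governs: (i)]; R_n/Ω = 406 kN.

R_n/Ω ≈ 406 kN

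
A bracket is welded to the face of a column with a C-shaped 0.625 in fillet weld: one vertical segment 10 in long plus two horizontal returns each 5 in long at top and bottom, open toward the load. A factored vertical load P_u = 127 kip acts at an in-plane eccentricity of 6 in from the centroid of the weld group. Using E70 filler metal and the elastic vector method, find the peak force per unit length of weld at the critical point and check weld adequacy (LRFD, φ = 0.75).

E70XX → F_EXX = 70 ksi.
Total weld length L_w = 20 in. Treat welds as unit-width lines.
Centroid: x̄ = 2×5×2.5 / 20 = 1.25 in from the vertical weld.
Polar moment about centroid: J = I_x + I_y = [10³/12 + 2×5×5²] + [10×1.25² + 2(5³/12 + 5×1.25²)] = 385.4 in³.
Direct shear f_v = P/L_w = 127 / 20 = 6.35 kip/in (vertical).
Torsion M = P·e = 127 × 6 = 762 kip·in.
Critical point at (x, y) = (3.75, 5) from centroid. f_tx = M·y/J = 9.885 kip/in; f_ty = M·x/J = 7.414 kip/in.
Resultant f_max = √[f_tx² + (f_v + f_ty)²] = √[9.885² + (6.35 + 7.414)²] = 16.95 kip/in.
Capacity per unit length: φr_n = 0.75 × 0.6 × 70 × (0.707 × 0.625) = 13.92 kip/in.
16.95 > 13.92 → NOT adequate.

f_max ≈ 16.9 kip/in; NOT adequate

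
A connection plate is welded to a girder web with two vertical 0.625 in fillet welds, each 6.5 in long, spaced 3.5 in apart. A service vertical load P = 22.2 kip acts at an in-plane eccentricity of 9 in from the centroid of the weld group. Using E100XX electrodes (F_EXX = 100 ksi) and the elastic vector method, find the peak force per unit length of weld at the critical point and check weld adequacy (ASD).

f_max ≈ 9.55 kip/in; adequate

Total weld length L_w = 13 in. Treat welds as unit-width lines.
Polar moment about centroid: J = 2[d³/12 + d(b/2)²] = 2[6.5³/12 + 6.5×1.75²] = 85.58 in³.
Direct shear f_v = P/L_w = 22.2 / 13 = 1.708 kip/in (vertical).
Torsion M = P·e = 22.2 × 9 = 199.8 kip·in.
Critical point at (x, y) = (1.75, 3.25) from centroid. f_tx = M·y/J = 7.587 kip/in; f_ty = M·x/J = 4.085 kip/in.
Resultant f_max = √[f_tx² + (f_v + f_ty)²] = √[7.587² + (1.708 + 4.085)²] = 9.546 kip/in.
Capacity per unit length: r_n/Ω = (1/2.0) × 0.6 × 100 × (0.707 × 0.625) = 13.26 kip/in.
9.546 ≤ 13.26 → adequate.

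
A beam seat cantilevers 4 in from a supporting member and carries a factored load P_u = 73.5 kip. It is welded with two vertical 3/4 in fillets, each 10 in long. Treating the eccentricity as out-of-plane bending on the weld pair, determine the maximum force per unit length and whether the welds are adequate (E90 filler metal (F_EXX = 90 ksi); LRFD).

f_max ≈ 9.55 kip/in; adequate

L_w = 2 × 10 = 20 in; section modulus (unit throat) S = 2 × L²/6 = 33.33 in².
Direct shear f_v = P/L_w = 73.5/20 = 3.675 kip/in.
Moment M = P × e = 73.5 × 4 = 294 kip·in; bending f_b = M/S = 8.82 kip/in.
f_max = √(f_v² + f_b²) = √(3.675² + 8.82²) = 9.555 kip/in.
φr_n = 0.75 × 0.6 × 90 × (0.707 × 0.75) = 21.48 kip/in → adequate.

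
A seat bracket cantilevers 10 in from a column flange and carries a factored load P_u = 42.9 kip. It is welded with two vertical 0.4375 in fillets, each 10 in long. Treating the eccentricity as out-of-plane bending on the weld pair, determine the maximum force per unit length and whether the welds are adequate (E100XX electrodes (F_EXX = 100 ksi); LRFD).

f_max ≈ 13 kip/in; adequate

L_w = 2 × 10 = 20 in; section modulus (unit throat) S = 2 × L²/6 = 33.33 in².
Direct shear f_v = P/L_w = 42.9/20 = 2.145 kip/in.
Moment M = P × e = 42.9 × 10 = 429 kip·in; bending f_b = M/S = 12.87 kip/in.
f_max = √(f_v² + f_b²) = √(2.145² + 12.87²) = 13.05 kip/in.
φr_n = 0.75 × 0.6 × 100 × (0.707 × 0.4375) = 13.92 kip/in → adequate.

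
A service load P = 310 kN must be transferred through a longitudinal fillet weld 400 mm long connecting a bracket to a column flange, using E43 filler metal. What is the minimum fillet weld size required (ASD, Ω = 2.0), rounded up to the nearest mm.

w = 9 mm

E43XX → F_EXX = 430 MPa.
Total weld length L = 400 mm.
Required throat t_e = P × Ω / (0.6 F_EXX × L) = 310 × 2.0 / (0.6 × 430 × 400 × 10⁻³) = 6.008 mm.
Required leg w = t_e / 0.707 = 8.498 mm → use 9 mm.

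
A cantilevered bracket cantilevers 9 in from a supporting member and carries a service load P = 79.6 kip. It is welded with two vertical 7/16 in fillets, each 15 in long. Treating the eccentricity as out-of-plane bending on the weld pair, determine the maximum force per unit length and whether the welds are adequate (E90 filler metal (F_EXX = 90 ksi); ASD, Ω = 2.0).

f_max ≈ 9.91 kip/in; NOT adequate

L_w = 2 × 15 = 30 in; section modulus (unit throat) S = 2 × L²/6 = 75 in².
Direct shear f_v = P/L_w = 79.6/30 = 2.653 kip/in.
Moment M = P × e = 79.6 × 9 = 716.4 kip·in; bending f_b = M/S = 9.552 kip/in.
f_max = √(f_v² + f_b²) = √(2.653² + 9.552²) = 9.914 kip/in.
r_n/Ω = (1/2.0) × 0.6 × 90 × (0.707 × 0.4375) = 8.351 kip/in → NOT adequate.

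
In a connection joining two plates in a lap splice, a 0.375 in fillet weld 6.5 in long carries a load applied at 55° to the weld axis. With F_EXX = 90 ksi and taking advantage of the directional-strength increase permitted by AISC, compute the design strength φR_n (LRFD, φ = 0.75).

t_e = 0.707 × 0.375 = 0.2651 in; A_we = 0.2651 × 6.5 = 1.723 in².
Directional factor: 1.0 + 0.5 sin^1.5(55°) = 1.371.
F_nw = 0.6 × 90 × 1.371 = 74.02 ksi.
φR_n = 0.75 × 74.02 × 1.723 = 95.67 kips.

φR_n ≈ 95.7 kips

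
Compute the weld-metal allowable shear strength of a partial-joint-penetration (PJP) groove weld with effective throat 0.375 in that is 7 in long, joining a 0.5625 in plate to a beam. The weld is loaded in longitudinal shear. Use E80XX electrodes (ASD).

E80XX → F_EXX = 80 ksi.
Effective throat (given) t_e = 0.375 in.
A_we = 0.375 × 7 = 2.625 in².
F_nw = 0.6 F_EXX = 48 ksi.
R_n/Ω = (48 × 2.625) / 2.0 = 63 kip.

R_n/Ω ≈ 63 kip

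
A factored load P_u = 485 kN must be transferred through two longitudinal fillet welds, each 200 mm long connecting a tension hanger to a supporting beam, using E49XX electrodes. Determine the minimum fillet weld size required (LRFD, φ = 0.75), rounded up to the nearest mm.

E49XX → F_EXX = 490 MPa.
Total weld length L = 400 mm.
Required throat t_e = P_u / (φ × 0.6 F_EXX × L) = 485 / (0.75 × 0.6 × 490 × 400 × 10⁻³) = 5.499 mm.
Required leg w = t_e / 0.707 = 7.778 mm → use 8 mm.

w = 8 mm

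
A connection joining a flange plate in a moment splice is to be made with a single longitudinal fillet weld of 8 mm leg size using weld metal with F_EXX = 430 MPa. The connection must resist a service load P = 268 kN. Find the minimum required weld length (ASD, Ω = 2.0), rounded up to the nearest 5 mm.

L = 370 mm

Throat t_e = 0.707 × 8 = 5.656 mm.
r_n/Ω = (0.6 × 430 × 5.656) / 2.0 = 729.6 N/mm = 0.7296 kN/mm.
L_req = P / (r_n/Ω) = 268 / 0.7296 = 367.3 mm total.
Round up → use L = 370 mm.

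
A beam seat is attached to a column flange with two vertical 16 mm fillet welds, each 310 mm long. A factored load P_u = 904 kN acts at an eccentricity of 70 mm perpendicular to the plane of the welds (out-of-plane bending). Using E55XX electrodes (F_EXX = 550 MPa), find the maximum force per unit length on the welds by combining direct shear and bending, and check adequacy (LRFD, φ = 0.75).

L_w = 2 × 310 = 620 mm; section modulus (unit throat) S = 2 × L²/6 = 32030 mm².
Direct shear f_v = P/L_w = 904×10³/620 = 1458 N/mm.
Moment M = P × e = 904×10³ × 70 = 63280000 N·mm; bending f_b = M/S = 1975 N/mm.
f_max = √(f_v² + f_b²) = √(1458² + 1975²) = 2455 N/mm.
φr_n = 0.75 × 0.6 × 550 × (0.707 × 16) = 2800 N/mm → adequate.

f_max ≈ 2460 N/mm; adequate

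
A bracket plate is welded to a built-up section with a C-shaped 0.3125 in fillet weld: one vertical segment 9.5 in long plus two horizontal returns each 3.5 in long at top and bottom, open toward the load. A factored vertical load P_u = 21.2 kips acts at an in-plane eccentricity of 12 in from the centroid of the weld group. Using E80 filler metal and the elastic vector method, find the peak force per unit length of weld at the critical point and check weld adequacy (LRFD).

f_max ≈ 6.36 kip/in; adequate

E80XX → F_EXX = 80 ksi.
Total weld length L_w = 16.5 in. Treat welds as unit-width lines.
Centroid: x̄ = 2×3.5×1.75 / 16.5 = 0.7424 in from the vertical weld.
Polar moment about centroid: J = I_x + I_y = [9.5³/12 + 2×3.5×4.75²] + [9.5×0.7424² + 2(3.5³/12 + 3.5×1.008²)] = 248.9 in³.
Direct shear f_v = P/L_w = 21.2 / 16.5 = 1.285 kip/in (vertical).
Torsion M = P·e = 21.2 × 12 = 254.4 kip·in.
Critical point at (x, y) = (2.758, 4.75) from centroid. f_tx = M·y/J = 4.855 kip/in; f_ty = M·x/J = 2.819 kip/in.
Resultant f_max = √[f_tx² + (f_v + f_ty)²] = √[4.855² + (1.285 + 2.819)²] = 6.357 kip/in.
Capacity per unit length: φr_n = 0.75 × 0.6 × 80 × (0.707 × 0.3125) = 7.954 kip/in.
6.357 ≤ 7.954 → adequate.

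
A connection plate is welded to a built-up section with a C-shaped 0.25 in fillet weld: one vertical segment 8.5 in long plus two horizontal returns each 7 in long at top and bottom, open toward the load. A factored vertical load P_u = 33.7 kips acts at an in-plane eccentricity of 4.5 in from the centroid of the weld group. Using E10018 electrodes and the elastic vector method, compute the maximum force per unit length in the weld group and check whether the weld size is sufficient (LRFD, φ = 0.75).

E100XX → F_EXX = 100 ksi.
Total weld length L_w = 22.5 in. Treat welds as unit-width lines.
Centroid: x̄ = 2×7×3.5 / 22.5 = 2.178 in from the vertical weld.
Polar moment about centroid: J = I_x + I_y = [8.5³/12 + 2×7×4.25²] + [8.5×2.178² + 2(7³/12 + 7×1.322²)] = 426 in³.
Direct shear f_v = P/L_w = 33.7 / 22.5 = 1.498 kip/in (vertical).
Torsion M = P·e = 33.7 × 4.5 = 151.65 kip·in.
Critical point at (x, y) = (4.822, 4.25) from centroid. f_tx = M·y/J = 1.513 kip/in; f_ty = M·x/J = 1.717 kip/in.
Resultant f_max = √[f_tx² + (f_v + f_ty)²] = √[1.513² + (1.498 + 1.717)²] = 3.553 kip/in.
Capacity per unit length: φr_n = 0.75 × 0.6 × 100 × (0.707 × 0.25) = 7.954 kip/in.
3.553 ≤ 7.954 → adequate.

f_max ≈ 3.55 kip/in; adequate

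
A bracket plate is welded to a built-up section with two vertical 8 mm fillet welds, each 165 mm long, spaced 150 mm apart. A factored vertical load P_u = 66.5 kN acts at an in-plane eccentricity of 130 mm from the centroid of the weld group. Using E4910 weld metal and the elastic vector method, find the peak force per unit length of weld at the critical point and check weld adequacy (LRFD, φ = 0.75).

f_max ≈ 527 N/mm; adequate

E49XX → F_EXX = 490 MPa.
Total weld length L_w = 330 mm. Treat welds as unit-width lines.
Polar moment about centroid: J = 2[d³/12 + d(b/2)²] = 2[165³/12 + 165×75²] = 2605000 mm³.
Direct shear f_v = P/L_w = 66.5×10³ / 330 = 201.5 N/mm (vertical).
Torsion M = P·e = 66.5×10³ × 130 = 8645000 N·mm.
Critical point at (x, y) = (75, 82.5) from centroid. f_tx = M·y/J = 273.8 N/mm; f_ty = M·x/J = 248.9 N/mm.
Resultant f_max = √[f_tx² + (f_v + f_ty)²] = √[273.8² + (201.5 + 248.9)²] = 527.1 N/mm.
Capacity per unit length: φr_n = 0.75 × 0.6 × 490 × (0.707 × 8) = 1247 N/mm.
527.1 ≤ 1247 → adequate.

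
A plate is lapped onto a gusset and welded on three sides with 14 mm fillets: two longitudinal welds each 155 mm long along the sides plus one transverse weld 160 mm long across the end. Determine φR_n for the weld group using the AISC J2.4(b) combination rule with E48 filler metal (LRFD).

φR_n ≈ 1080 kN

E48XX → F_EXX = 480 MPa.
t_e = 0.707 × 14 = 9.898 mm.
R_nwl = 0.6 × 480 × 9.898 × 310 × 10⁻³ = 883.7 kN (longitudinal, 2 welds).
R_nwt = 0.6 × 480 × 9.898 × 160 × 10⁻³ = 456.1 kN (transverse, base value).
(i) R_nwl + R_nwt = 1340 kN; (ii) 0.85 R_nwl + 1.5 R_nwt = 1435 kN.
R_n = max = 1435 kN [governs: (ii)]; φR_n = 1076 kN.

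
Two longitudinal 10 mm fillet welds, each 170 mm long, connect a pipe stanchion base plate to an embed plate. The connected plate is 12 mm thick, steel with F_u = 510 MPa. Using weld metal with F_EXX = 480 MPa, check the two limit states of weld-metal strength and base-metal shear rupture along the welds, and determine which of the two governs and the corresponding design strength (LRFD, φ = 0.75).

t_e = 0.707 × 10 = 7.07 mm; L = 340 mm.
Weld metal: φR_n = 0.75 × 0.6 × 480 × 7.07 × 340 × 10⁻³ = 519.2 kN.
Base metal (shear rupture): φR_n = 0.75 × 0.6 × 510 × 12 × 340 × 10⁻³ = 936.4 kN.
Governing: weld metal.

φR_n ≈ 519 kN (weld metal governs)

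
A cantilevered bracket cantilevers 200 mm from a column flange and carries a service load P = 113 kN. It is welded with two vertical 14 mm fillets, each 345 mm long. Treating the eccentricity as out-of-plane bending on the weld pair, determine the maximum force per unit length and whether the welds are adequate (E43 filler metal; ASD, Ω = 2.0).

E43XX → F_EXX = 430 MPa.
L_w = 2 × 345 = 690 mm; section modulus (unit throat) S = 2 × L²/6 = 39680 mm².
Direct shear f_v = P/L_w = 113×10³/690 = 163.8 N/mm.
Moment M = P × e = 113×10³ × 200 = 22600000 N·mm; bending f_b = M/S = 569.6 N/mm.
f_max = √(f_v² + f_b²) = √(163.8² + 569.6²) = 592.7 N/mm.
r_n/Ω = (1/2.0) × 0.6 × 430 × (0.707 × 14) = 1277 N/mm → adequate.

f_max ≈ 593 N/mm; adequate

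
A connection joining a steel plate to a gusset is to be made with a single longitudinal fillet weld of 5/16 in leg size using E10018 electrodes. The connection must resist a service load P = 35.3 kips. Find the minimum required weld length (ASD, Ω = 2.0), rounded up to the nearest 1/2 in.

L = 5.5 in

E100XX → F_EXX = 100 ksi.
Throat t_e = 0.707 × 0.3125 = 0.2209 in.
r_n/Ω = (0.6 × 100 × 0.2209) / 2.0 = 6.628 kip/in.
L_req = P / (r_n/Ω) = 35.3 / 6.628 = 5.326 in total.
Round up → use L = 5.5 in.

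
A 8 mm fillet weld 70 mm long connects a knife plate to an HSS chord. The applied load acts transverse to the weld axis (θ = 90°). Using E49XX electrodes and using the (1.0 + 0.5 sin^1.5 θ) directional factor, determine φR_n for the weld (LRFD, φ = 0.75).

E49XX → F_EXX = 490 MPa.
t_e = 0.707 × 8 = 5.656 mm; A_we = 5.656 × 70 = 395.9 mm².
Directional factor: 1.0 + 0.5 sin^1.5(90°) = 1.5.
F_nw = 0.6 × 490 × 1.5 = 441 MPa.
φR_n = 0.75 × 441 × 395.9 × 10⁻³ = 131 kN.

φR_n ≈ 131 kN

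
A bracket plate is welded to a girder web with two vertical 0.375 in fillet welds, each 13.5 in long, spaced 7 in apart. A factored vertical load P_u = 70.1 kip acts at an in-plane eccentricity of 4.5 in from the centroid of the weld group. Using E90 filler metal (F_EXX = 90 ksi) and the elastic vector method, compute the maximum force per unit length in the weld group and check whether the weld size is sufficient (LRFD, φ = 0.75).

f_max ≈ 5 kip/in; adequate

Total weld length L_w = 27 in. Treat welds as unit-width lines.
Polar moment about centroid: J = 2[d³/12 + d(b/2)²] = 2[13.5³/12 + 13.5×3.5²] = 740.8 in³.
Direct shear f_v = P/L_w = 70.1 / 27 = 2.596 kip/in (vertical).
Torsion M = P·e = 70.1 × 4.5 = 315.45 kip·in.
Critical point at (x, y) = (3.5, 6.75) from centroid. f_tx = M·y/J = 2.874 kip/in; f_ty = M·x/J = 1.49 kip/in.
Resultant f_max = √[f_tx² + (f_v + f_ty)²] = √[2.874² + (2.596 + 1.49)²] = 4.996 kip/in.
Capacity per unit length: φr_n = 0.75 × 0.6 × 90 × (0.707 × 0.375) = 10.74 kip/in.
4.996 ≤ 10.74 → adequate.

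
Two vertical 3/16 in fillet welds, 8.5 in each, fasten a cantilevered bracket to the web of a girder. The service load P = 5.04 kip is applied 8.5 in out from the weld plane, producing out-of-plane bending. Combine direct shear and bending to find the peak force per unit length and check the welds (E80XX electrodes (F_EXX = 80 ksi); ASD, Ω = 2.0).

f_max ≈ 1.8 kip/in; adequate

L_w = 2 × 8.5 = 17 in; section modulus (unit throat) S = 2 × L²/6 = 24.08 in².
Direct shear f_v = P/L_w = 5.04/17 = 0.2965 kip/in.
Moment M = P × e = 5.04 × 8.5 = 42.84 kip·in; bending f_b = M/S = 1.779 kip/in.
f_max = √(f_v² + f_b²) = √(0.2965² + 1.779²) = 1.803 kip/in.
r_n/Ω = (1/2.0) × 0.6 × 80 × (0.707 × 0.1875) = 3.181 kip/in → adequate.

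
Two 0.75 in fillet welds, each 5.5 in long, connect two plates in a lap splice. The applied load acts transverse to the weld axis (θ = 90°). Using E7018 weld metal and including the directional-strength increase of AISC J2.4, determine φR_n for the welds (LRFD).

φR_n ≈ 276 kips

E70XX → F_EXX = 70 ksi.
t_e = 0.707 × 0.75 = 0.5302 in; A_we = 0.5302 × 11 = 5.833 in².
Directional factor: 1.0 + 0.5 sin^1.5(90°) = 1.5.
F_nw = 0.6 × 70 × 1.5 = 63 ksi.
φR_n = 0.75 × 63 × 5.833 = 275.6 kips.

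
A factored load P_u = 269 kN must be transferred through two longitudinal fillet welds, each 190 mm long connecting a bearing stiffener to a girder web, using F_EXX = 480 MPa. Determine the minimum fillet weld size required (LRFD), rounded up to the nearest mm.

Total weld length L = 380 mm.
Required throat t_e = P_u / (φ × 0.6 F_EXX × L) = 269 / (0.75 × 0.6 × 480 × 380 × 10⁻³) = 3.277 mm.
Required leg w = t_e / 0.707 = 4.635 mm → use 5 mm.

w = 5 mm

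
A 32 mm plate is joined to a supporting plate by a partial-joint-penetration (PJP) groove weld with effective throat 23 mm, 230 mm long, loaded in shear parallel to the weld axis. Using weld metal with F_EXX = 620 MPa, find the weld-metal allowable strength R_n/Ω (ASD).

Effective throat (given) t_e = 23 mm.
A_we = 23 × 230 = 5290 mm².
F_nw = 0.6 F_EXX = 372 MPa.
R_n/Ω = (372 × 5290) / 2.0 × 10⁻³ = 983.9 kN.

R_n/Ω ≈ 984 kN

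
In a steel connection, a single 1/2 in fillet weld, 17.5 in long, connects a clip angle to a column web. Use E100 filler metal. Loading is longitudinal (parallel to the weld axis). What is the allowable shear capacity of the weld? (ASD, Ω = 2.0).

R_n/Ω ≈ 186 kips

E100XX → F_EXX = 100 ksi.
Effective throat t_e = 0.707 × 0.5 = 0.3535 in.
Total length L = 17.5 in; A_we = 0.3535 × 17.5 = 6.186 in².
F_nw = 0.6 F_EXX = 0.6 × 100 = 60 ksi.
R_n = 60 × 6.186 = 371.2 kips; R_n/Ω = 371.2/2.0 = 185.6 kips.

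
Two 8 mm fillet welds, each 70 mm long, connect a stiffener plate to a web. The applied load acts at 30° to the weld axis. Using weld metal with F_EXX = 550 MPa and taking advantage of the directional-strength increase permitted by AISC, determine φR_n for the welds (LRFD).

φR_n ≈ 231 kN

t_e = 0.707 × 8 = 5.656 mm; A_we = 5.656 × 140 = 791.8 mm².
Directional factor: 1.0 + 0.5 sin^1.5(30°) = 1.177.
F_nw = 0.6 × 550 × 1.177 = 388.3 MPa.
φR_n = 0.75 × 388.3 × 791.8 × 10⁻³ = 230.6 kN.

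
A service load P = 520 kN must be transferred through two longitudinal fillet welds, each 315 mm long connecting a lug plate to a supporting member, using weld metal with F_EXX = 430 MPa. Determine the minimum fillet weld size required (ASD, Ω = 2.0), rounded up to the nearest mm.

Total weld length L = 630 mm.
Required throat t_e = P × Ω / (0.6 F_EXX × L) = 520 × 2.0 / (0.6 × 430 × 630 × 10⁻³) = 6.398 mm.
Required leg w = t_e / 0.707 = 9.05 mm → use 10 mm.

w = 10 mm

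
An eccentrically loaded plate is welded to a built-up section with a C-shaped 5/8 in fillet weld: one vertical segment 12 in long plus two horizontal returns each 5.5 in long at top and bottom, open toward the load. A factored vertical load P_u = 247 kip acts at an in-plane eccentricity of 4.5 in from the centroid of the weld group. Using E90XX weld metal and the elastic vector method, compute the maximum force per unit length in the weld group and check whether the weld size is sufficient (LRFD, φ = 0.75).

E90XX → F_EXX = 90 ksi.
Total weld length L_w = 23 in. Treat welds as unit-width lines.
Centroid: x̄ = 2×5.5×2.75 / 23 = 1.315 in from the vertical weld.
Polar moment about centroid: J = I_x + I_y = [12³/12 + 2×5.5×6²] + [12×1.315² + 2(5.5³/12 + 5.5×1.435²)] = 611.1 in³.
Direct shear f_v = P/L_w = 247 / 23 = 10.74 kip/in (vertical).
Torsion M = P·e = 247 × 4.5 = 1111.5 kip·in.
Critical point at (x, y) = (4.185, 6) from centroid. f_tx = M·y/J = 10.91 kip/in; f_ty = M·x/J = 7.611 kip/in.
Resultant f_max = √[f_tx² + (f_v + f_ty)²] = √[10.91² + (10.74 + 7.611)²] = 21.35 kip/in.
Capacity per unit length: φr_n = 0.75 × 0.6 × 90 × (0.707 × 0.625) = 17.9 kip/in.
21.35 > 17.9 → NOT adequate.

f_max ≈ 21.3 kip/in; NOT adequate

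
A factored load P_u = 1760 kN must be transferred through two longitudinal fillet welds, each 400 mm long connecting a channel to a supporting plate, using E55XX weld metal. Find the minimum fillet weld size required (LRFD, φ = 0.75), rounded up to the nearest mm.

w = 13 mm

E55XX → F_EXX = 550 MPa.
Total weld length L = 800 mm.
Required throat t_e = P_u / (φ × 0.6 F_EXX × L) = 1760 / (0.75 × 0.6 × 550 × 800 × 10⁻³) = 8.889 mm.
Required leg w = t_e / 0.707 = 12.57 mm → use 13 mm.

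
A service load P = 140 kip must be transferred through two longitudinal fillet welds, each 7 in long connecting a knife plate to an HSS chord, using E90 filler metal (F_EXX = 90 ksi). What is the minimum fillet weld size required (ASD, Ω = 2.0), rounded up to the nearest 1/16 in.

Total weld length L = 14 in.
Required throat t_e = P × Ω / (0.6 F_EXX × L) = 140 × 2.0 / (0.6 × 90 × 14) = 0.3704 in.
Required leg w = t_e / 0.707 = 0.5239 in → use 9/16 in.

w = 9/16 in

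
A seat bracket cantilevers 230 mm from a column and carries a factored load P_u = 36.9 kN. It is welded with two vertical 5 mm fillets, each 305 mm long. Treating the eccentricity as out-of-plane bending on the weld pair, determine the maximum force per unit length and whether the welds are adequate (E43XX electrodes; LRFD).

E43XX → F_EXX = 430 MPa.
L_w = 2 × 305 = 610 mm; section modulus (unit throat) S = 2 × L²/6 = 31010 mm².
Direct shear f_v = P/L_w = 36.9×10³/610 = 60.49 N/mm.
Moment M = P × e = 36.9×10³ × 230 = 8487000 N·mm; bending f_b = M/S = 273.7 N/mm.
f_max = √(f_v² + f_b²) = √(60.49² + 273.7²) = 280.3 N/mm.
φr_n = 0.75 × 0.6 × 430 × (0.707 × 5) = 684 N/mm → adequate.

f_max ≈ 280 N/mm; adequate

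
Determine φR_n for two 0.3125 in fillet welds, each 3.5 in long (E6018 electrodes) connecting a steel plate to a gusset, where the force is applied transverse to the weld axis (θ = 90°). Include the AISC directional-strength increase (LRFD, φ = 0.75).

E60XX → F_EXX = 60 ksi.
t_e = 0.707 × 0.3125 = 0.2209 in; A_we = 0.2209 × 7 = 1.547 in².
Directional factor: 1.0 + 0.5 sin^1.5(90°) = 1.5.
F_nw = 0.6 × 60 × 1.5 = 54 ksi.
φR_n = 0.75 × 54 × 1.547 = 62.64 kip.

φR_n ≈ 62.6 kip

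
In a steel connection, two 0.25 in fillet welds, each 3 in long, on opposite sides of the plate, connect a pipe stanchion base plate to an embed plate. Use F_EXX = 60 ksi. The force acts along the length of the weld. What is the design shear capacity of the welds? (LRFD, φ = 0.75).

φR_n ≈ 28.6 kip

Effective throat t_e = 0.707 × 0.25 = 0.1767 in.
Total length L = 6 in; A_we = 0.1767 × 6 = 1.06 in².
F_nw = 0.6 F_EXX = 0.6 × 60 = 36 ksi.
φR_n = 0.75 × 36 × 1.06 = 28.63 kip.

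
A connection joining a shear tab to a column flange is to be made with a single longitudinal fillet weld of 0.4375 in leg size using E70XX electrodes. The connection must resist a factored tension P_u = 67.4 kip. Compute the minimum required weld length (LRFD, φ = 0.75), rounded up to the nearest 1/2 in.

L = 7 in

E70XX → F_EXX = 70 ksi.
Throat t_e = 0.707 × 0.4375 = 0.3093 in.
φr_n = 0.75 × 0.6 × 70 × 0.3093 = 9.743 kip/in.
L_req = P_u / φr_n = 67.4 / 9.743 = 6.918 in total.
Round up → use L = 7 in.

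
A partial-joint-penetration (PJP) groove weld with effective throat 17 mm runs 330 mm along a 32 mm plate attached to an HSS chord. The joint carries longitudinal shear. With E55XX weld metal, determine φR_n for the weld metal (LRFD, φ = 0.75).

φR_n ≈ 1390 kN

E55XX → F_EXX = 550 MPa.
Effective throat (given) t_e = 17 mm.
A_we = 17 × 330 = 5610 mm².
F_nw = 0.6 F_EXX = 330 MPa.
φR_n = 0.75 × 330 × 5610 × 10⁻³ = 1388 kN.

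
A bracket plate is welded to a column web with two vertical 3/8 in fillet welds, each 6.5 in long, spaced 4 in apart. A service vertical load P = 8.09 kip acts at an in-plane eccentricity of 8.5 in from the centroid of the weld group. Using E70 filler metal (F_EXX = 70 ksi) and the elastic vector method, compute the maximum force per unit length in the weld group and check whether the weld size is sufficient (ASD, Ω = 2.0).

Total weld length L_w = 13 in. Treat welds as unit-width lines.
Polar moment about centroid: J = 2[d³/12 + d(b/2)²] = 2[6.5³/12 + 6.5×2²] = 97.77 in³.
Direct shear f_v = P/L_w = 8.09 / 13 = 0.6223 kip/in (vertical).
Torsion M = P·e = 8.09 × 8.5 = 68.765 kip·in.
Critical point at (x, y) = (2, 3.25) from centroid. f_tx = M·y/J = 2.286 kip/in; f_ty = M·x/J = 1.407 kip/in.
Resultant f_max = √[f_tx² + (f_v + f_ty)²] = √[2.286² + (0.6223 + 1.407)²] = 3.056 kip/in.
Capacity per unit length: r_n/Ω = (1/2.0) × 0.6 × 70 × (0.707 × 0.375) = 5.568 kip/in.
3.056 ≤ 5.568 → adequate.

f_max ≈ 3.06 kip/in; adequate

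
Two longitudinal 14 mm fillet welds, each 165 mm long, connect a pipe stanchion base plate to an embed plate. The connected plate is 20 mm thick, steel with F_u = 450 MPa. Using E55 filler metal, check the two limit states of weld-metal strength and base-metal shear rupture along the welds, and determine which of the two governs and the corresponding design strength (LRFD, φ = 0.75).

φR_n ≈ 808 kN (weld metal governs)

E55XX → F_EXX = 550 MPa.
t_e = 0.707 × 14 = 9.898 mm; L = 330 mm.
Weld metal: φR_n = 0.75 × 0.6 × 550 × 9.898 × 330 × 10⁻³ = 808.4 kN.
Base metal (shear rupture): φR_n = 0.75 × 0.6 × 450 × 20 × 330 × 10⁻³ = 1336 kN.
Governing: weld metal.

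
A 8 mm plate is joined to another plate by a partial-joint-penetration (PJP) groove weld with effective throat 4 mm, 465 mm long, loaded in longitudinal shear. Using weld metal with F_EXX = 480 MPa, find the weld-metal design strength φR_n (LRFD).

Effective throat (given) t_e = 4 mm.
A_we = 4 × 465 = 1860 mm².
F_nw = 0.6 F_EXX = 288 MPa.
φR_n = 0.75 × 288 × 1860 × 10⁻³ = 401.8 kN.

φR_n ≈ 402 kN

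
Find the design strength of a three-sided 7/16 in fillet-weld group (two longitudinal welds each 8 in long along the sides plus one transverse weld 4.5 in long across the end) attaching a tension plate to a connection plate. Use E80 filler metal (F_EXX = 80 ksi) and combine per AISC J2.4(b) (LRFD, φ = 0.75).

t_e = 0.707 × 0.4375 = 0.3093 in.
R_nwl = 0.6 × 80 × 0.3093 × 16 = 237.6 kips (longitudinal, 2 welds).
R_nwt = 0.6 × 80 × 0.3093 × 4.5 = 66.81 kips (transverse, base value).
(i) R_nwl + R_nwt = 304.4 kips; (ii) 0.85 R_nwl + 1.5 R_nwt = 302.1 kips.
R_n = max = 304.4 kips [governs: (i)]; φR_n = 228.3 kips.

φR_n ≈ 228 kips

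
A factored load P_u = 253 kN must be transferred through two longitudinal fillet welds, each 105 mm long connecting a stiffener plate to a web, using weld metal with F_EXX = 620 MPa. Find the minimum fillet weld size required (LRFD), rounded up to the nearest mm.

w = 7 mm

Total weld length L = 210 mm.
Required throat t_e = P_u / (φ × 0.6 F_EXX × L) = 253 / (0.75 × 0.6 × 620 × 210 × 10⁻³) = 4.318 mm.
Required leg w = t_e / 0.707 = 6.108 mm → use 7 mm.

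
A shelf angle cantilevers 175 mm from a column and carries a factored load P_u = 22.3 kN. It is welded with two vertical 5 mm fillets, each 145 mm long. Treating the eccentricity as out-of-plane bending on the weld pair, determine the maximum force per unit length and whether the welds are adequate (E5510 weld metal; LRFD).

E55XX → F_EXX = 550 MPa.
L_w = 2 × 145 = 290 mm; section modulus (unit throat) S = 2 × L²/6 = 7008 mm².
Direct shear f_v = P/L_w = 22.3×10³/290 = 76.9 N/mm.
Moment M = P × e = 22.3×10³ × 175 = 3902500 N·mm; bending f_b = M/S = 556.8 N/mm.
f_max = √(f_v² + f_b²) = √(76.9² + 556.8²) = 562.1 N/mm.
φr_n = 0.75 × 0.6 × 550 × (0.707 × 5) = 874.9 N/mm → adequate.

f_max ≈ 562 N/mm; adequate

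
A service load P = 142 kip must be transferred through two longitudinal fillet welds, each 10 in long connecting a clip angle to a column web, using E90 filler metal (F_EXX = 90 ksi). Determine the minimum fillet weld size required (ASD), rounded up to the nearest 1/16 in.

Total weld length L = 20 in.
Required throat t_e = P × Ω / (0.6 F_EXX × L) = 142 × 2.0 / (0.6 × 90 × 20) = 0.263 in.
Required leg w = t_e / 0.707 = 0.3719 in → use 3/8 in.

w = 3/8 in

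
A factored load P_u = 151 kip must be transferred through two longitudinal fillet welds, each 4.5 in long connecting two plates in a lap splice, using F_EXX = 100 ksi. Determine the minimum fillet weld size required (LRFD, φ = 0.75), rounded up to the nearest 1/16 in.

w = 9/16 in

Total weld length L = 9 in.
Required throat t_e = P_u / (φ × 0.6 F_EXX × L) = 151 / (0.75 × 0.6 × 100 × 9) = 0.3728 in.
Required leg w = t_e / 0.707 = 0.5274 in → use 9/16 in.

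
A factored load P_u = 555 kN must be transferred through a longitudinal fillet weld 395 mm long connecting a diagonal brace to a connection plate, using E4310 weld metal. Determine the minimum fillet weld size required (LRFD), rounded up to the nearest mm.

E43XX → F_EXX = 430 MPa.
Total weld length L = 395 mm.
Required throat t_e = P_u / (φ × 0.6 F_EXX × L) = 555 / (0.75 × 0.6 × 430 × 395 × 10⁻³) = 7.261 mm.
Required leg w = t_e / 0.707 = 10.27 mm → use 11 mm.

w = 11 mm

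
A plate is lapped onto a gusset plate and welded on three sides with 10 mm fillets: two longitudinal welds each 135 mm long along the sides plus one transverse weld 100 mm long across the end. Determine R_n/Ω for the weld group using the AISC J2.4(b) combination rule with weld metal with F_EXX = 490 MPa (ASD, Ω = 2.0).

t_e = 0.707 × 10 = 7.07 mm.
R_nwl = 0.6 × 490 × 7.07 × 270 × 10⁻³ = 561.2 kN (longitudinal, 2 welds).
R_nwt = 0.6 × 490 × 7.07 × 100 × 10⁻³ = 207.9 kN (transverse, base value).
(i) R_nwl + R_nwt = 769.1 kN; (ii) 0.85 R_nwl + 1.5 R_nwt = 788.8 kN.
R_n = max = 788.8 kN [governs: (ii)]; R_n/Ω = 394.4 kN.

R_n/Ω ≈ 394 kN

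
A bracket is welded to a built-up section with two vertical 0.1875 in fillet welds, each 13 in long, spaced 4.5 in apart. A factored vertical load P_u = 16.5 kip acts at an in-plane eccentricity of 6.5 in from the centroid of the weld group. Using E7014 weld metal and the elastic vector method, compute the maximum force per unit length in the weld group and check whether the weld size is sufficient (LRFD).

f_max ≈ 1.79 kip/in; adequate

E70XX → F_EXX = 70 ksi.
Total weld length L_w = 26 in. Treat welds as unit-width lines.
Polar moment about centroid: J = 2[d³/12 + d(b/2)²] = 2[13³/12 + 13×2.25²] = 497.8 in³.
Direct shear f_v = P/L_w = 16.5 / 26 = 0.6346 kip/in (vertical).
Torsion M = P·e = 16.5 × 6.5 = 107.25 kip·in.
Critical point at (x, y) = (2.25, 6.5) from centroid. f_tx = M·y/J = 1.4 kip/in; f_ty = M·x/J = 0.4848 kip/in.
Resultant f_max = √[f_tx² + (f_v + f_ty)²] = √[1.4² + (0.6346 + 0.4848)²] = 1.793 kip/in.
Capacity per unit length: φr_n = 0.75 × 0.6 × 70 × (0.707 × 0.1875) = 4.176 kip/in.
1.793 ≤ 4.176 → adequate.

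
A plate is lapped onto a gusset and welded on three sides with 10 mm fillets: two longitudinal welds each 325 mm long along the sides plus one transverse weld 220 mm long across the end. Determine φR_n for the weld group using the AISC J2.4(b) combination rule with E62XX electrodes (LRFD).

φR_n ≈ 1740 kN

E62XX → F_EXX = 620 MPa.
t_e = 0.707 × 10 = 7.07 mm.
R_nwl = 0.6 × 620 × 7.07 × 650 × 10⁻³ = 1710 kN (longitudinal, 2 welds).
R_nwt = 0.6 × 620 × 7.07 × 220 × 10⁻³ = 578.6 kN (transverse, base value).
(i) R_nwl + R_nwt = 2288 kN; (ii) 0.85 R_nwl + 1.5 R_nwt = 2321 kN.
R_n = max = 2321 kN [governs: (ii)]; φR_n = 1741 kN.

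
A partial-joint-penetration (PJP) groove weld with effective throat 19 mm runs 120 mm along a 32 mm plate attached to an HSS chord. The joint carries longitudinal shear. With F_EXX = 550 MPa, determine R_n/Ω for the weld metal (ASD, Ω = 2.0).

R_n/Ω ≈ 376 kN

Effective throat (given) t_e = 19 mm.
A_we = 19 × 120 = 2280 mm².
F_nw = 0.6 F_EXX = 330 MPa.
R_n/Ω = (330 × 2280) / 2.0 × 10⁻³ = 376.2 kN.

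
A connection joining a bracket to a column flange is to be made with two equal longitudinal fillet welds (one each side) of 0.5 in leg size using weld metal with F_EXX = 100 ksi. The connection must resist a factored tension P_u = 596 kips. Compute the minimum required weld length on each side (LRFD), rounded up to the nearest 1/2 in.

Throat t_e = 0.707 × 0.5 = 0.3535 in.
φr_n = 0.75 × 0.6 × 100 × 0.3535 = 15.91 kips/in.
L_req = P_u / φr_n = 596 / 15.91 = 37.47 in total.
Per side: 37.47 / 2 = 18.73 in.
Round up → use L = 19 in on each side.

L = 19 in on each side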